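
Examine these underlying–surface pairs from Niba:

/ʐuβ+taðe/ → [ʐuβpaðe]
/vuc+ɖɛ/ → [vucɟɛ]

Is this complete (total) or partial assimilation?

partial assimilation

Underlying /t/ is realised as [p] next to /β/; /β/ itself does not change.
/t/ is alveolar while /β/ is bilabial; the output [p] is bilabial, matching the trigger — so the feature that spreads is place.
Manner and voice are unchanged, so the assimilation is partial, not total.
The other alternating form patterns the same way: /ɖ/ → [ɟ] after /c/ (retroflex → palatal, matching palatal) — only place changes, and always toward the preceding segment.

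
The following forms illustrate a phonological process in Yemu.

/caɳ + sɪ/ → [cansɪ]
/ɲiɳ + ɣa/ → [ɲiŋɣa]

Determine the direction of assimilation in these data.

regressive

The segment that alternates is /ɳ/, which surfaces as [n] when adjacent to /s/.
/ɳ/ is retroflex while /s/ is alveolar; the output [n] is alveolar, matching the trigger — so the feature that spreads is place.
The other alternating form patterns the same way: /ɳ/ → [ŋ] before /ɣ/ (retroflex → velar, matching velar) — only place changes, and always toward the following segment.
The trigger is the following segment, so the direction is regressive (anticipatory).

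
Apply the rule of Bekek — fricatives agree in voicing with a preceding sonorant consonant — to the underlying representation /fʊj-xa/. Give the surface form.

/x/ is a voiceless velar fricative. The preceding trigger /j/ is voiced, so /x/ must become voiced as well.
The voiced velar fricative is [ɣ], so /x/ → [ɣ].

[fʊjɣa]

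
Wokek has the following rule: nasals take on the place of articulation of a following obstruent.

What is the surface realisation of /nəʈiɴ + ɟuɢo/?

[nəʈiɲɟuɢo]

/ɴ/ is a voiced uvular nasal. The following trigger /ɟ/ is palatal, so /ɴ/ must become palatal as well.
A voiced palatal nasal is [ɲ], so the surface segment is [ɲ].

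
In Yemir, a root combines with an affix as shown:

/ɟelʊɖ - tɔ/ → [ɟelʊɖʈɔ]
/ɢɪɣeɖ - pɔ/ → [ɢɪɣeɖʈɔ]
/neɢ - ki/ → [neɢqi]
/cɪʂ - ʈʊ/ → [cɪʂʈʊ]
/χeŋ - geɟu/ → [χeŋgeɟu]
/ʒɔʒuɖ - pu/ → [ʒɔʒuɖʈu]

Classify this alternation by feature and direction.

Underlying /t/ is realised as [ʈ] next to /ɖ/; /ɖ/ itself does not change.
/t/ is alveolar while /ɖ/ is retroflex; the output [ʈ] is retroflex, matching the trigger — so the feature that spreads is place.
Manner and voice are unchanged, so the assimilation is partial, not total.
The other alternating forms pattern the same way: /p/ → [ʈ] after /ɖ/ (bilabial → retroflex, matching retroflex); /k/ → [q] after /ɢ/ (velar → uvular, matching uvular) — only place changes, and always toward the preceding segment.
Nothing changes in [cɪʂʈʊ], [χeŋgeɟu]: there the adjacent consonants already agree in place (/ʈ/ and /ʂ/ are both retroflex; /g/ and /ŋ/ are both velar), so these forms are consistent with the same rule.
Since the segment that changes follows the conditioning segment, the assimilation is progressive.

progressive place assimilation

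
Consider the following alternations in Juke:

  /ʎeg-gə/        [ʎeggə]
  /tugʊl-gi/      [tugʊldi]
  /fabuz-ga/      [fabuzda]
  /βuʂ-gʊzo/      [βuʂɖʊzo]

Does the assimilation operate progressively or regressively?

Underlying /g/ is realised as [d] next to /l/; /l/ itself does not change.
/g/ is velar while /l/ is alveolar; the output [d] is alveolar, matching the trigger — so the feature that spreads is place.
Checking the remaining alternations: /g/ → [d] after /z/ (velar → alveolar, matching alveolar); /g/ → [ɖ] after /ʂ/ (velar → retroflex, matching retroflex) — only place changes, and always toward the preceding segment.
No alternation appears in [ʎeggə]: there the adjacent consonants already agree in place (/g/ and /g/ are both velar), so this form is consistent with the same rule.
Since the segment that changes follows the conditioning segment, the assimilation is progressive.

progressive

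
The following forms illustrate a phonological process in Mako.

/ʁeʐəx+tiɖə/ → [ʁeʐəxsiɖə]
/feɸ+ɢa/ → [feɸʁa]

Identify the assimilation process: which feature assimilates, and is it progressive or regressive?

Underlying /t/ is realised as [s] next to /x/; /x/ itself does not change.
/t/ is a stop while /x/ is a fricative; the output [s] is a fricative, matching the trigger — so the feature that spreads is manner.
Place and voice are unchanged, so the assimilation is partial, not total.
The other alternating form patterns the same way: /ɢ/ → [ʁ] after /ɸ/ (stop → fricative, matching a fricative) — only manner changes, and always toward the preceding segment.
The trigger is the preceding segment, so the direction is progressive (perseverative).

progressive manner assimilation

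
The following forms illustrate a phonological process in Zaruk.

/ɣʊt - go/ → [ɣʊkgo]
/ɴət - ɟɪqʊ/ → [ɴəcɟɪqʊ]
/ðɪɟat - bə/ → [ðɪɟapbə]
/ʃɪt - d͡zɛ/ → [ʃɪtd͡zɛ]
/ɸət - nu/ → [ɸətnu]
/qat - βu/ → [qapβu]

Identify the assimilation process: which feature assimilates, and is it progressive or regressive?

Underlying /t/ is realised as [k] next to /g/; /g/ itself does not change.
The change alveolar → velar matches the place of the following /g/, identifying this as place assimilation.
Manner and voice are unchanged, so the assimilation is partial, not total.
The other alternating forms pattern the same way: /t/ → [c] before /ɟ/ (alveolar → palatal, matching palatal); /t/ → [p] before /b/ (alveolar → bilabial, matching bilabial); /t/ → [p] before /β/ (alveolar → bilabial, matching bilabial) — only place changes, and always toward the following segment.
Nothing changes in [ʃɪtd͡zɛ], [ɸətnu]: there the adjacent consonants already agree in place (/t/ and /d͡z/ are both alveolar; /t/ and /n/ are both alveolar), so these forms are consistent with the same rule.
Since the segment that changes precedes the conditioning segment, the assimilation is regressive.

regressive place assimilation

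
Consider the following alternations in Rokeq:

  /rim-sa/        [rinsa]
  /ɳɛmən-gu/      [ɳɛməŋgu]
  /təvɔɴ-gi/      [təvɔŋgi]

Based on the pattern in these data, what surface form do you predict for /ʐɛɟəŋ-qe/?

[ʐɛɟəɴqe]

The data show regressive place assimilation: /m/ → [n] before /s/; /n/ → [ŋ] before /g/; /ɴ/ → [ŋ] before /g/. In each pair only place changes, matching the following consonant, while manner and voice stay constant.
/ŋ/ is a voiced velar nasal. The following trigger /q/ is uvular, so /ŋ/ must become uvular as well.
Changing only its place to uvular gives [ɴ] — the voiced uvular nasal.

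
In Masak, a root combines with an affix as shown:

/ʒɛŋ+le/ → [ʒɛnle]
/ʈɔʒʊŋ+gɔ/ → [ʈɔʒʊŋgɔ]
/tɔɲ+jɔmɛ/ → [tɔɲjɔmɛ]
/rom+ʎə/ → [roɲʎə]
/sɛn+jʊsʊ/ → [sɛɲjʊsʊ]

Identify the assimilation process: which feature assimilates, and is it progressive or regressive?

Comparing underlying and surface forms, /ŋ/ → [n] is the alternation; the neighbouring /l/ is constant.
/ŋ/ is velar while /l/ is alveolar; the output [n] is alveolar, matching the trigger — so the feature that spreads is place.
Manner and voice are unchanged, so the assimilation is partial, not total.
The same holds elsewhere in the data: /m/ → [ɲ] before /ʎ/ (bilabial → palatal, matching palatal); /n/ → [ɲ] before /j/ (alveolar → palatal, matching palatal) — only place changes, and always toward the following segment.
Nothing changes in [ʈɔʒʊŋgɔ], [tɔɲjɔmɛ]: there the adjacent consonants already agree in place (/ŋ/ and /g/ are both velar; /ɲ/ and /j/ are both palatal), so these forms are consistent with the same rule.
Since the segment that changes precedes the conditioning segment, the assimilation is regressive.

regressive place assimilation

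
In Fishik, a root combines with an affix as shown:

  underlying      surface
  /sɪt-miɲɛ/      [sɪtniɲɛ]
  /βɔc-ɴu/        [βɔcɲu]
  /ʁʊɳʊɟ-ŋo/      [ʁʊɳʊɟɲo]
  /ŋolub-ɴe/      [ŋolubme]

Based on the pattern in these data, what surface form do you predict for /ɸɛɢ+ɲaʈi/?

[ɸɛɢɴaʈi]

The data show progressive place assimilation: /m/ → [n] after /t/; /ɴ/ → [ɲ] after /c/; /ŋ/ → [ɲ] after /ɟ/; /ɴ/ → [m] after /b/. In each pair only place changes, matching the preceding consonant, while manner and voice stay constant.
/ɲ/ is a voiced palatal nasal. The preceding trigger /ɢ/ is uvular, so /ɲ/ must become uvular as well.
The voiced uvular nasal is [ɴ], so /ɲ/ → [ɴ].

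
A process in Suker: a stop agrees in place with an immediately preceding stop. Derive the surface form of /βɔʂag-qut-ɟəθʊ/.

The rule targets /q/ (voiceless uvular stop), which sits after the trigger /g/ (velar).
The voiceless velar stop is [k], so /q/ → [k].
The same rule applies at the second boundary: /ɟ/ → [d] next to /t/.

[βɔʂagkutdəθʊ]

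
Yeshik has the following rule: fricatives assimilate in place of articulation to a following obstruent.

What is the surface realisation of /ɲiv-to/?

/v/ is a voiced labiodental fricative. The following trigger /t/ is alveolar, so /v/ must become alveolar as well.
The voiced alveolar fricative is [z], so /v/ → [z].

[ɲizto]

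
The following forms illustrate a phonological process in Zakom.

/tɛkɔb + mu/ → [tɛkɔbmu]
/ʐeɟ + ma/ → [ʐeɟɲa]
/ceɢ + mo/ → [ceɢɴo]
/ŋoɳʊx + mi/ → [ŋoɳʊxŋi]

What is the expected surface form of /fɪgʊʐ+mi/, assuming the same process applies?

The data show progressive place assimilation: /m/ → [ɲ] after /ɟ/; /m/ → [ɴ] after /ɢ/; /m/ → [ŋ] after /x/. In each pair only place changes, matching the preceding consonant, while manner and voice stay constant.
Nothing changes in [tɛkɔbmu]: there the adjacent consonants already agree in place (/m/ and /b/ are both bilabial), so this form is consistent with the same rule.
The rule targets /m/ (voiced bilabial nasal), which sits after the trigger /ʐ/ (retroflex).
The voiced retroflex nasal is [ɳ], so /m/ → [ɳ].

[fɪgʊʐɳi]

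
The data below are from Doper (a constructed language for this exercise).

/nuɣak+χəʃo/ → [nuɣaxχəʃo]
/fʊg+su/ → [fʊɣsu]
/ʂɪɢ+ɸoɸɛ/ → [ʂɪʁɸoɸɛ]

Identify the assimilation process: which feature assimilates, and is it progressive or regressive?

Underlying /k/ is realised as [x] next to /χ/; /χ/ itself does not change.
The change stop → fricative matches the manner of the following /χ/, identifying this as manner assimilation.
Place and voice are unchanged, so the assimilation is partial, not total.
The other alternating forms pattern the same way: /g/ → [ɣ] before /s/ (stop → fricative, matching a fricative); /ɢ/ → [ʁ] before /ɸ/ (stop → fricative, matching a fricative) — only manner changes, and always toward the following segment.
Since the segment that changes precedes the conditioning segment, the assimilation is regressive.

regressive manner assimilation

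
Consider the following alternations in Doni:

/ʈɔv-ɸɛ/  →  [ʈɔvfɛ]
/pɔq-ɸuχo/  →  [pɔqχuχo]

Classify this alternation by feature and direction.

progressive place assimilation

Comparing underlying and surface forms, /ɸ/ → [f] is the alternation; the neighbouring /v/ is constant.
/ɸ/ is bilabial while /v/ is labiodental; the output [f] is labiodental, matching the trigger — so the feature that spreads is place.
Manner and voice are unchanged, so the assimilation is partial, not total.
The other alternating form patterns the same way: /ɸ/ → [χ] after /q/ (bilabial → uvular, matching uvular) — only place changes, and always toward the preceding segment.
Since the segment that changes follows the conditioning segment, the assimilation is progressive.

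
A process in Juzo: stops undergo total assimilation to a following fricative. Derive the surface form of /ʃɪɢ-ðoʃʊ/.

[ʃɪððoʃʊ]

/ɢ/ is the segment targeted by the rule; it sits immediately before /ð/, so it assimilates completely and surfaces as [ð].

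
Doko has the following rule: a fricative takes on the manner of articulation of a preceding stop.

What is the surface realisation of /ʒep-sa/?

[ʒepta]

/s/ is a voiceless alveolar fricative. The preceding trigger /p/ is a stop, so /s/ must become a stop as well.
Changing only its manner to stop gives [t] — the voiceless alveolar stop.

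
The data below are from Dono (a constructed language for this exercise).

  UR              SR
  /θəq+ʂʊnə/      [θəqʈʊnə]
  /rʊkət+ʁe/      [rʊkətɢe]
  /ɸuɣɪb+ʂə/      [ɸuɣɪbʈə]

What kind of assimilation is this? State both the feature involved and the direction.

Underlying /ʂ/ is realised as [ʈ] next to /q/; /q/ itself does not change.
/ʂ/ is a fricative while /q/ is a stop; the output [ʈ] is a stop, matching the trigger — so the feature that spreads is manner.
Place and voice are unchanged, so the assimilation is partial, not total.
The same holds elsewhere in the data: /ʁ/ → [ɢ] after /t/ (fricative → stop, matching a stop); /ʂ/ → [ʈ] after /b/ (fricative → stop, matching a stop) — only manner changes, and always toward the preceding segment.
Since the segment that changes follows the conditioning segment, the assimilation is progressive.

progressive manner assimilation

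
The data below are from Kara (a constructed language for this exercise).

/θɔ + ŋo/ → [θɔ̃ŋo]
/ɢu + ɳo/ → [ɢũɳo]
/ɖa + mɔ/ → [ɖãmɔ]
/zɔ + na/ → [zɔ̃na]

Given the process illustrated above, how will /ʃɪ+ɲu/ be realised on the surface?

The data show regressive nasality assimilation (vowel nasalisation): /ɔ/ → [ɔ̃] before /ŋ/; /u/ → [ũ] before /ɳ/; /a/ → [ã] before /m/; /ɔ/ → [ɔ̃] before /n/ — a vowel is nasalised by an immediately following nasal consonant.
The vowel /ɪ/ is adjacent to the following nasal /ɲ/, so it acquires [+nasal] and surfaces as [ɪ̃].

[ʃɪ̃ɲu]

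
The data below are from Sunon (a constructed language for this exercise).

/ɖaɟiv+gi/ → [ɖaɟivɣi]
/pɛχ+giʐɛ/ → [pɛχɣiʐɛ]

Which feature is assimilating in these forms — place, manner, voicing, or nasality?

The segment that alternates is /g/, which surfaces as [ɣ] when adjacent to /v/.
The change stop → fricative matches the manner of the preceding /v/, identifying this as manner assimilation.
The same holds elsewhere in the data: /g/ → [ɣ] after /χ/ (stop → fricative, matching a fricative) — only manner changes, and always toward the preceding segment.

manner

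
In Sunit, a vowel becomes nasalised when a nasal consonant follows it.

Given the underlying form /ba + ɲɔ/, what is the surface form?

/a/ sits next to the nasal /ɲ/ and is therefore nasalised to [ã].

[bãɲɔ]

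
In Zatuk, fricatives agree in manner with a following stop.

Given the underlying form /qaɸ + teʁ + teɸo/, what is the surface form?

The rule targets /ɸ/ (voiceless bilabial fricative), which sits before the trigger /t/ (stop).
The voiceless bilabial stop is [p], so /ɸ/ → [p].
The same rule applies at the second boundary: /ʁ/ → [ɢ] next to /t/.

[qapteɢteɸo]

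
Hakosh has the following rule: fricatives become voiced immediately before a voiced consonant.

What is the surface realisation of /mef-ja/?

/f/ is a voiceless labiodental fricative. The following trigger /j/ is voiced, so /f/ must become voiced as well.
A voiced labiodental fricative is [v], so the surface segment is [v].

[mevja]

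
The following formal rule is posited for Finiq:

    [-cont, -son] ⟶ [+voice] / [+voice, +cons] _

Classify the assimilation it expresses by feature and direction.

progressive voicing assimilation

The structural change is [+voice], and the conditioning segment [+voice, +cons] (a voiced consonant) is itself voiced, so the target comes to share the voicing of its neighbour — voicing assimilation.
Since the environment is written before the underscore, the trigger precedes the target; the direction is progressive.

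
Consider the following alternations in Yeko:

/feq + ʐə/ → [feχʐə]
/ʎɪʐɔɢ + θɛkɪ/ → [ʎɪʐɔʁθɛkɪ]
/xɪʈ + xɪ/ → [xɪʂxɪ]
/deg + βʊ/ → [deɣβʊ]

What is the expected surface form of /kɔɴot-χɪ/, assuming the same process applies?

The data show regressive manner assimilation: /q/ → [χ] before /ʐ/; /ɢ/ → [ʁ] before /θ/; /ʈ/ → [ʂ] before /x/; /g/ → [ɣ] before /β/. In each pair only manner changes, matching the following consonant, while place and voice stay constant.
The rule targets /t/ (voiceless alveolar stop), which sits before the trigger /χ/ (fricative).
A voiceless alveolar fricative is [s], so the surface segment is [s].

[kɔɴosχɪ]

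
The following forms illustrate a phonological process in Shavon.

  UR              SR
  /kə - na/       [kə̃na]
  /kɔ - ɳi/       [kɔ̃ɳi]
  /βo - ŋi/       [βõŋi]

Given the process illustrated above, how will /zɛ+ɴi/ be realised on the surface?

[zɛ̃ɴi]

The data show regressive nasality assimilation (vowel nasalisation): /ə/ → [ə̃] before /n/; /ɔ/ → [ɔ̃] before /ɳ/; /o/ → [õ] before /ŋ/ — a vowel is nasalised by an immediately following nasal consonant.
/ɛ/ sits next to the nasal /ɴ/ and is therefore nasalised to [ɛ̃].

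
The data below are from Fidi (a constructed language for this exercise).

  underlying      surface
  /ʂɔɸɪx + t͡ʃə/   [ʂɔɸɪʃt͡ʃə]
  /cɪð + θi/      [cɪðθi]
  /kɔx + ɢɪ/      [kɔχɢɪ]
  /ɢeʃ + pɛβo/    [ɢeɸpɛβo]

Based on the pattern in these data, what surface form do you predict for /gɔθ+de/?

[gɔsde]

The data show regressive place assimilation: /x/ → [ʃ] before /t͡ʃ/; /x/ → [χ] before /ɢ/; /ʃ/ → [ɸ] before /p/. In each pair only place changes, matching the following consonant, while manner and voice stay constant.
Nothing changes in [cɪðθi]: there the adjacent consonants already agree in place (/ð/ and /θ/ are both dental), so this form is consistent with the same rule.
The rule targets /θ/ (voiceless dental fricative), which sits before the trigger /d/ (alveolar).
Changing only its place to alveolar gives [s] — the voiceless alveolar fricative.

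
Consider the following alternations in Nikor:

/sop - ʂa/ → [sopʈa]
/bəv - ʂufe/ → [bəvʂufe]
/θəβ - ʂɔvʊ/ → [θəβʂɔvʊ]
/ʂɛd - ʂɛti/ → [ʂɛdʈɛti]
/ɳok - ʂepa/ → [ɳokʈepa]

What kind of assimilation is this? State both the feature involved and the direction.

progressive manner assimilation

Comparing underlying and surface forms, /ʂ/ → [ʈ] is the alternation; the neighbouring /p/ is constant.
The change fricative → stop matches the manner of the preceding /p/, identifying this as manner assimilation.
Place and voice are unchanged, so the assimilation is partial, not total.
The same holds elsewhere in the data: /ʂ/ → [ʈ] after /d/ (fricative → stop, matching a stop); /ʂ/ → [ʈ] after /k/ (fricative → stop, matching a stop) — only manner changes, and always toward the preceding segment.
Nothing changes in [bəvʂufe], [θəβʂɔvʊ]: there the adjacent consonants already agree in manner (/ʂ/ and /v/ are both fricatives; /ʂ/ and /β/ are both fricatives), so these forms are consistent with the same rule.
The trigger is the preceding segment, so the direction is progressive (perseverative).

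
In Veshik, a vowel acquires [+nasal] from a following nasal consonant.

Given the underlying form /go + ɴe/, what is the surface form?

The vowel /o/ is adjacent to the following nasal /ɴ/, so it acquires [+nasal] and surfaces as [õ].

[gõɴe]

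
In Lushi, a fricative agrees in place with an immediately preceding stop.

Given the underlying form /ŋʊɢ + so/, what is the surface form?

[ŋʊɢχo]

The rule targets /s/ (voiceless alveolar fricative), which sits after the trigger /ɢ/ (uvular).
A voiceless uvular fricative is [χ], so the surface segment is [χ].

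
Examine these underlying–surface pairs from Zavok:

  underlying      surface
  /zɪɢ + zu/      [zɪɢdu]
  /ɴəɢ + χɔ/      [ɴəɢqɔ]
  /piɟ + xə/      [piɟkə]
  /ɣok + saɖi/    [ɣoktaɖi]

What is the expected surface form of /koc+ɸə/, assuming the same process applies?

[kocpə]

The data show progressive manner assimilation: /z/ → [d] after /ɢ/; /χ/ → [q] after /ɢ/; /x/ → [k] after /ɟ/; /s/ → [t] after /k/. In each pair only manner changes, matching the preceding consonant, while place and voice stay constant.
/ɸ/ is a voiceless bilabial fricative. The preceding trigger /c/ is a stop, so /ɸ/ must become a stop as well.
The voiceless bilabial stop is [p], so /ɸ/ → [p].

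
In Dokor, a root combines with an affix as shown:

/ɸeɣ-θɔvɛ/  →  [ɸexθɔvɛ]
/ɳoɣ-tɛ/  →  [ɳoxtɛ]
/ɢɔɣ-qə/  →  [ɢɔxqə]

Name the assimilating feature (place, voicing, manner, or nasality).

voicing

The segment that alternates is /ɣ/, which surfaces as [x] when adjacent to /θ/.
/ɣ/ is voiced while /θ/ is voiceless; the output [x] is voiceless, matching the trigger — so the feature that spreads is voicing.
Checking the remaining alternations: /ɣ/ → [x] before /t/ (voiced → voiceless, matching voiceless); /ɣ/ → [x] before /q/ (voiced → voiceless, matching voiceless) — only voicing changes, and always toward the following segment.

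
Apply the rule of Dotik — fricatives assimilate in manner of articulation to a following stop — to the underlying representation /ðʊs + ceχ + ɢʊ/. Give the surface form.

[ðʊtceqɢʊ]

/s/ is a voiceless alveolar fricative. The following trigger /c/ is a stop, so /s/ must become a stop as well.
Changing only its manner to stop gives [t] — the voiceless alveolar stop.
The same rule applies at the second boundary: /χ/ → [q] next to /ɢ/.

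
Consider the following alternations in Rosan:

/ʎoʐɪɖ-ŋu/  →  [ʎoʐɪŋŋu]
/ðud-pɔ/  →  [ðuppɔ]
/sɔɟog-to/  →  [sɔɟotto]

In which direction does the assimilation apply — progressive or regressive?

Underlying /ɖ/ is realised as [ŋ] next to /ŋ/; /ŋ/ itself does not change.
The output [ŋ] is identical to the trigger /ŋ/ — every feature (place, manner, voicing) has been copied — so this is total assimilation.
The other forms behave the same way: /d/ → [p] before /p/; /g/ → [t] before /t/ — in each case the output is a copy of the following consonant.
The trigger is the following segment, so the direction is regressive (anticipatory).

regressive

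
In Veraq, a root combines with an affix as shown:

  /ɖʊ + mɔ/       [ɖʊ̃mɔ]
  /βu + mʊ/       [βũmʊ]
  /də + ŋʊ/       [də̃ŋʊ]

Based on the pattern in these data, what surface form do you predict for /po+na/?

[põna]

The data show regressive nasality assimilation (vowel nasalisation): /ʊ/ → [ʊ̃] before /m/; /u/ → [ũ] before /m/; /ə/ → [ə̃] before /ŋ/ — a vowel is nasalised by an immediately following nasal consonant.
/o/ sits next to the nasal /n/ and is therefore nasalised to [õ].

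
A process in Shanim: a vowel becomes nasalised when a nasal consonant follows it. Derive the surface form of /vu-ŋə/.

[vũŋə]

The vowel /u/ is adjacent to the following nasal /ŋ/, so it acquires [+nasal] and surfaces as [ũ].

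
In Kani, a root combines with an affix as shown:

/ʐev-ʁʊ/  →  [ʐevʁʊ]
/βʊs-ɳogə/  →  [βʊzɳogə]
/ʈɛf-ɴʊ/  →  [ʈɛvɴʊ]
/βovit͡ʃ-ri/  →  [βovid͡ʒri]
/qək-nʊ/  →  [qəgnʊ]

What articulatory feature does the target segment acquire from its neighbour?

The segment that alternates is /s/, which surfaces as [z] when adjacent to /ɳ/.
The change voiceless → voiced matches the voicing of the following /ɳ/, identifying this as voicing assimilation.
The other alternating forms pattern the same way: /f/ → [v] before /ɴ/ (voiceless → voiced, matching voiced); /t͡ʃ/ → [d͡ʒ] before /r/ (voiceless → voiced, matching voiced); /k/ → [g] before /n/ (voiceless → voiced, matching voiced) — only voicing changes, and always toward the following segment.
Nothing changes in [ʐevʁʊ]: there the adjacent consonants already agree in voicing (/v/ and /ʁ/ are both voiced), so this form is consistent with the same rule.

voicing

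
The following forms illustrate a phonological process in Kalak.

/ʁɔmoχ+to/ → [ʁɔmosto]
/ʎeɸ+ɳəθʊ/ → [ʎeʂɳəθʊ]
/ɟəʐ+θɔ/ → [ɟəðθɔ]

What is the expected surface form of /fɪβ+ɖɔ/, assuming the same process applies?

The data show regressive place assimilation: /χ/ → [s] before /t/; /ɸ/ → [ʂ] before /ɳ/; /ʐ/ → [ð] before /θ/. In each pair only place changes, matching the following consonant, while manner and voice stay constant.
/β/ is a voiced bilabial fricative. The following trigger /ɖ/ is retroflex, so /β/ must become retroflex as well.
Changing only its place to retroflex gives [ʐ] — the voiced retroflex fricative.

[fɪʐɖɔ]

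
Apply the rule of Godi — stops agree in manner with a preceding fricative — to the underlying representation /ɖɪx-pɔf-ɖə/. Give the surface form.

/p/ is a voiceless bilabial stop. The preceding trigger /x/ is a fricative, so /p/ must become a fricative as well.
A voiceless bilabial fricative is [ɸ], so the surface segment is [ɸ].
The same rule applies at the second boundary: /ɖ/ → [ʐ] next to /f/.

[ɖɪxɸɔfʐə]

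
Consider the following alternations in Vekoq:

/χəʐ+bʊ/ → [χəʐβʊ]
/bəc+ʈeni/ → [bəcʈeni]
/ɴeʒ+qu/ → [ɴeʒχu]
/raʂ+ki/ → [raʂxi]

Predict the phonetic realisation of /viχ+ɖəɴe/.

The data show progressive manner assimilation: /b/ → [β] after /ʐ/; /q/ → [χ] after /ʒ/; /k/ → [x] after /ʂ/. In each pair only manner changes, matching the preceding consonant, while place and voice stay constant.
Nothing changes in [bəcʈeni]: there the adjacent consonants already agree in manner (/ʈ/ and /c/ are both stops), so this form is consistent with the same rule.
/ɖ/ is a voiced retroflex stop. The preceding trigger /χ/ is a fricative, so /ɖ/ must become a fricative as well.
The voiced retroflex fricative is [ʐ], so /ɖ/ → [ʐ].

[viχʐəɴe]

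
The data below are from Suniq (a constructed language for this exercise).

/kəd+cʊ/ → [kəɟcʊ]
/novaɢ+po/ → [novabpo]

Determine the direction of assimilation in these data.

The segment that alternates is /d/, which surfaces as [ɟ] when adjacent to /c/.
The change alveolar → palatal matches the place of the following /c/, identifying this as place assimilation.
Checking the remaining alternation: /ɢ/ → [b] before /p/ (uvular → bilabial, matching bilabial) — only place changes, and always toward the following segment.
The trigger is the following segment, so the direction is regressive (anticipatory).

regressive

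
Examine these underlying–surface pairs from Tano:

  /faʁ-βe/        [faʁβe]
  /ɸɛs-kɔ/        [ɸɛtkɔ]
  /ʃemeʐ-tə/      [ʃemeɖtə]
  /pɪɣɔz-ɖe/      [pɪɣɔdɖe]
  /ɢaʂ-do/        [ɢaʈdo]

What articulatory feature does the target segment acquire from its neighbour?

Comparing underlying and surface forms, /s/ → [t] is the alternation; the neighbouring /k/ is constant.
/s/ is a fricative while /k/ is a stop; the output [t] is a stop, matching the trigger — so the feature that spreads is manner.
Checking the remaining alternations: /ʐ/ → [ɖ] before /t/ (fricative → stop, matching a stop); /z/ → [d] before /ɖ/ (fricative → stop, matching a stop); /ʂ/ → [ʈ] before /d/ (fricative → stop, matching a stop) — only manner changes, and always toward the following segment.
No alternation appears in [faʁβe]: there the adjacent consonants already agree in manner (/ʁ/ and /β/ are both fricatives), so this form is consistent with the same rule.

manner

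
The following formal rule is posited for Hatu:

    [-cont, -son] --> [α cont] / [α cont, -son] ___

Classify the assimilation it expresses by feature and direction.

progressive manner assimilation

The rule copies [cont] (continuancy) from the environment onto the target stops; since [±cont] encodes the stop/fricative manner contrast, the assimilating dimension is manner.
The conditioning segment sits to the left of the focus bar, meaning the trigger precedes the segment that changes — progressive assimilation.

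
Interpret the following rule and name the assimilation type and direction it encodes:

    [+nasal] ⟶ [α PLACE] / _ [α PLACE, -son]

The rule copies the place features (abbreviated [PLACE]) from the environment onto the target, so the assimilating feature is place.
The conditioning segment sits to the right of the focus bar, meaning the trigger follows the segment that changes — regressive assimilation.

regressive place assimilation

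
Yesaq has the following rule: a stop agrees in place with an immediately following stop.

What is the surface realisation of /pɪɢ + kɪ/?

/ɢ/ is a voiced uvular stop. The following trigger /k/ is velar, so /ɢ/ must become velar as well.
A voiced velar stop is [g], so the surface segment is [g].

[pɪgkɪ]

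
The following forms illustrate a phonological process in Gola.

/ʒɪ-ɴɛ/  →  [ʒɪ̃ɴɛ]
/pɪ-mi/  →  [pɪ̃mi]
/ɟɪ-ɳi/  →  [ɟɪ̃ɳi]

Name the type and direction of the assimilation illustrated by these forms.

regressive nasality assimilation (vowel nasalisation)

The vowel /ɪ/ surfaces as nasalised [ɪ̃] next to the following nasal /ɴ/ — it has acquired the [+nasal] feature of its neighbour.
The other forms show the same pattern: /ɪ/ → [ɪ̃] before /m/; /ɪ/ → [ɪ̃] before /ɳ/ — each time a vowel is nasalised next to a following nasal.
Because the conditioning nasal is to the right of the vowel that changes, the process is regressive (anticipatory).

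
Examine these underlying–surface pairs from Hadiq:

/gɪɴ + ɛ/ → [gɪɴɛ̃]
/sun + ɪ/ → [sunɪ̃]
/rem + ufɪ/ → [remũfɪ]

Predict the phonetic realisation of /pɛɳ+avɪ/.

The data show progressive nasality assimilation (vowel nasalisation): /ɛ/ → [ɛ̃] after /ɴ/; /ɪ/ → [ɪ̃] after /n/; /u/ → [ũ] after /m/ — a vowel is nasalised by an immediately preceding nasal consonant.
/a/ sits next to the nasal /ɳ/ and is therefore nasalised to [ã].

[pɛɳãvɪ]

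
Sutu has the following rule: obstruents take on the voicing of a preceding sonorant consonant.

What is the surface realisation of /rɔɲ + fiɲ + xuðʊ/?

[rɔɲviɲɣuðʊ]

/f/ is a voiceless labiodental fricative. The preceding trigger /ɲ/ is voiced, so /f/ must become voiced as well.
The voiced labiodental fricative is [v], so /f/ → [v].
At the second juncture, /x/ likewise becomes [ɣ] adjacent to /ɲ/.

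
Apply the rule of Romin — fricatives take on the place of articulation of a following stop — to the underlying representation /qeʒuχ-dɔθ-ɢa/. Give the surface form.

[qeʒusdɔχɢa]

The rule targets /χ/ (voiceless uvular fricative), which sits before the trigger /d/ (alveolar).
Changing only its place to alveolar gives [s] — the voiceless alveolar fricative.
At the second juncture, /θ/ likewise becomes [χ] adjacent to /ɢ/.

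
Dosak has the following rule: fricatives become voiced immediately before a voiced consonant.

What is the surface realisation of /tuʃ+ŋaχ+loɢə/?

[tuʒŋaʁloɢə]

/ʃ/ is a voiceless postalveolar fricative. The following trigger /ŋ/ is voiced, so /ʃ/ must become voiced as well.
A voiced postalveolar fricative is [ʒ], so the surface segment is [ʒ].
The same rule applies at the second boundary: /χ/ → [ʁ] next to /l/.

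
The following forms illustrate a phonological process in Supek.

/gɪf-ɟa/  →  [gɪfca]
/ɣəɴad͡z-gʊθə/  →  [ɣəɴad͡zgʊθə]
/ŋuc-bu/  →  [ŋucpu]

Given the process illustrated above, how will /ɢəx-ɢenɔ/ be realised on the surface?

The data show progressive voicing assimilation: /ɟ/ → [c] after /f/; /b/ → [p] after /c/. In each pair only voicing changes, matching the preceding consonant, while place and manner stay constant.
No alternation appears in [ɣəɴad͡zgʊθə]: there the adjacent consonants already agree in voicing (/g/ and /d͡z/ are both voiced), so this form is consistent with the same rule.
The rule targets /ɢ/ (voiced uvular stop), which sits after the trigger /x/ (voiceless).
A voiceless uvular stop is [q], so the surface segment is [q].

[ɢəxqenɔ]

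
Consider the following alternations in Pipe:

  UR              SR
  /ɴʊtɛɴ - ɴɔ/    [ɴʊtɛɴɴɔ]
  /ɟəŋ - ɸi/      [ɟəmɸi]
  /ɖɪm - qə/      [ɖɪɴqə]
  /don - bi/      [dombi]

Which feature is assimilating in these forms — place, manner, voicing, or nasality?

place

Comparing underlying and surface forms, /ŋ/ → [m] is the alternation; the neighbouring /ɸ/ is constant.
The change velar → bilabial matches the place of the following /ɸ/, identifying this as place assimilation.
The other alternating forms pattern the same way: /m/ → [ɴ] before /q/ (bilabial → uvular, matching uvular); /n/ → [m] before /b/ (alveolar → bilabial, matching bilabial) — only place changes, and always toward the following segment.
Nothing changes in [ɴʊtɛɴɴɔ]: there the adjacent consonants already agree in place (/ɴ/ and /ɴ/ are both uvular), so this form is consistent with the same rule.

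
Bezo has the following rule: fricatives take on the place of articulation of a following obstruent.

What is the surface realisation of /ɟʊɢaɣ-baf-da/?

[ɟʊɢaβbasda]

The rule targets /ɣ/ (voiced velar fricative), which sits before the trigger /b/ (bilabial).
Changing only its place to bilabial gives [β] — the voiced bilabial fricative.
At the second juncture, /f/ likewise becomes [s] adjacent to /d/.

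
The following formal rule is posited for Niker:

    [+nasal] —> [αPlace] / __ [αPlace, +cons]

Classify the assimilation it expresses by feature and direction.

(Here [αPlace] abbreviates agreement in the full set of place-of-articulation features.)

regressive place assimilation

The shared variable α links the value of the place features (abbreviated [Place]) on the target to the same value on the neighbouring segment, so place is the feature that assimilates.
The conditioning segment sits to the right of the focus bar, meaning the trigger follows the segment that changes — regressive assimilation.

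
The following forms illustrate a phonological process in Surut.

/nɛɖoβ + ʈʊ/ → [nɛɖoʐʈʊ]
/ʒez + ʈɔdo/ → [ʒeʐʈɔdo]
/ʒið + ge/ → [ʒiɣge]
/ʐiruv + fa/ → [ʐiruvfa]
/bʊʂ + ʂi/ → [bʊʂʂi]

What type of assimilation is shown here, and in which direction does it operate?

The segment that alternates is /β/, which surfaces as [ʐ] when adjacent to /ʈ/.
/β/ is bilabial while /ʈ/ is retroflex; the output [ʐ] is retroflex, matching the trigger — so the feature that spreads is place.
Manner and voice are unchanged, so the assimilation is partial, not total.
The same holds elsewhere in the data: /z/ → [ʐ] before /ʈ/ (alveolar → retroflex, matching retroflex); /ð/ → [ɣ] before /g/ (dental → velar, matching velar) — only place changes, and always toward the following segment.
No alternation appears in [ʐiruvfa], [bʊʂʂi]: there the adjacent consonants already agree in place (/v/ and /f/ are both labiodental; /ʂ/ and /ʂ/ are both retroflex), so these forms are consistent with the same rule.
The trigger is the following segment, so the direction is regressive (anticipatory).

regressive place assimilation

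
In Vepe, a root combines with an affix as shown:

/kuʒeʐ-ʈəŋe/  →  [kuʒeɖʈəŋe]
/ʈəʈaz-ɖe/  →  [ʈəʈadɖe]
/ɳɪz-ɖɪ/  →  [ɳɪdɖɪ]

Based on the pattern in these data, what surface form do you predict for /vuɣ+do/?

The data show regressive manner assimilation: /ʐ/ → [ɖ] before /ʈ/; /z/ → [d] before /ɖ/. In each pair only manner changes, matching the following consonant, while place and voice stay constant.
The rule targets /ɣ/ (voiced velar fricative), which sits before the trigger /d/ (stop).
Changing only its manner to stop gives [g] — the voiced velar stop.

[vugdo]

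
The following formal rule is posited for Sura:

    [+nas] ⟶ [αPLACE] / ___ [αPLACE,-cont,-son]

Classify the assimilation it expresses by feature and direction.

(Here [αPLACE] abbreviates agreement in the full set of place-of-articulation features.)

The rule copies the place features (abbreviated [PLACE]) from the environment onto the target, so the assimilating feature is place.
Since the environment is written after the underscore, the trigger follows the target; the direction is regressive.

regressive place assimilation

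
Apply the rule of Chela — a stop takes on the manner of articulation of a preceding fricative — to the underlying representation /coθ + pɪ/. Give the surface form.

The rule targets /p/ (voiceless bilabial stop), which sits after the trigger /θ/ (fricative).
The voiceless bilabial fricative is [ɸ], so /p/ → [ɸ].

[coθɸɪ]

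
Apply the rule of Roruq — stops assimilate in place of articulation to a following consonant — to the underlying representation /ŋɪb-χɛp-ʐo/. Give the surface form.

/b/ is a voiced bilabial stop. The following trigger /χ/ is uvular, so /b/ must become uvular as well.
The voiced uvular stop is [ɢ], so /b/ → [ɢ].
At the second juncture, /p/ likewise becomes [ʈ] adjacent to /ʐ/.

[ŋɪɢχɛʈʐo]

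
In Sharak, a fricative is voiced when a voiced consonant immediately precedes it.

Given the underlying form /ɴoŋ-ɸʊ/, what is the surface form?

[ɴoŋβʊ]

/ɸ/ is a voiceless bilabial fricative. The preceding trigger /ŋ/ is voiced, so /ɸ/ must become voiced as well.
The voiced bilabial fricative is [β], so /ɸ/ → [β].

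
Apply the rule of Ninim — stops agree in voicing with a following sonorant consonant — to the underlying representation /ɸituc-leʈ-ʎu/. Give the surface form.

[ɸituɟleɖʎu]

The rule targets /c/ (voiceless palatal stop), which sits before the trigger /l/ (voiced).
Changing only its voicing to voiced gives [ɟ] — the voiced palatal stop.
At the second juncture, /ʈ/ likewise becomes [ɖ] adjacent to /ʎ/.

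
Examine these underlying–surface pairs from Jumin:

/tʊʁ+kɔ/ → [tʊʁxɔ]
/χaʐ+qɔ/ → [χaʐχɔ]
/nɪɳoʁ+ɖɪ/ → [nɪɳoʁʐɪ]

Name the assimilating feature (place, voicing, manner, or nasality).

The segment that alternates is /k/, which surfaces as [x] when adjacent to /ʁ/.
/k/ is a stop while /ʁ/ is a fricative; the output [x] is a fricative, matching the trigger — so the feature that spreads is manner.
The same holds elsewhere in the data: /q/ → [χ] after /ʐ/ (stop → fricative, matching a fricative); /ɖ/ → [ʐ] after /ʁ/ (stop → fricative, matching a fricative) — only manner changes, and always toward the preceding segment.

manner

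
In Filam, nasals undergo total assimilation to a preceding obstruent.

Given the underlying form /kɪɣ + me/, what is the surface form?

[kɪɣɣe]

/m/ is the segment targeted by the rule; it sits immediately after /ɣ/, so it assimilates completely and surfaces as [ɣ].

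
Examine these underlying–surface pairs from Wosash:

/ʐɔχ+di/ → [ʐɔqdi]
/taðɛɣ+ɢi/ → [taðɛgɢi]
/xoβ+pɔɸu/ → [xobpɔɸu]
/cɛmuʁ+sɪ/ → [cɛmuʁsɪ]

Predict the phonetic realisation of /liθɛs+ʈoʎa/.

[liθɛtʈoʎa]

The data show regressive manner assimilation: /χ/ → [q] before /d/; /ɣ/ → [g] before /ɢ/; /β/ → [b] before /p/. In each pair only manner changes, matching the following consonant, while place and voice stay constant.
Nothing changes in [cɛmuʁsɪ]: there the adjacent consonants already agree in manner (/ʁ/ and /s/ are both fricatives), so this form is consistent with the same rule.
The rule targets /s/ (voiceless alveolar fricative), which sits before the trigger /ʈ/ (stop).
Changing only its manner to stop gives [t] — the voiceless alveolar stop.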